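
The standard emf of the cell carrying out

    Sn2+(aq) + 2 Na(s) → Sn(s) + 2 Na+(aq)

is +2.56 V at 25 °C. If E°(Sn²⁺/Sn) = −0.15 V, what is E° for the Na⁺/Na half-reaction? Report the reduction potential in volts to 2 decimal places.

In the reaction as written the Sn²⁺/Sn couple is reduced (cathode) and Na⁺/Na is oxidized (anode), so E°cell = E°(Sn²⁺/Sn) − E°(Na⁺/Na).
E°(Na⁺/Na) = E°(cathode) − E°cell = −0.15 − (+2.56) = −2.71 V.

−2.71 V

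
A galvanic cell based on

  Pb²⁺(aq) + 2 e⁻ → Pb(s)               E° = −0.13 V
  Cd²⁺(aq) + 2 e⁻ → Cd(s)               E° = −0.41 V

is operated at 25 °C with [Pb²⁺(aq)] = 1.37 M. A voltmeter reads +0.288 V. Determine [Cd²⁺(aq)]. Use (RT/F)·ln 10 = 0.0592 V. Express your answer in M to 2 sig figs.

0.74 M

Pb²⁺/Pb is the cathode (higher E°); E°cell = −0.13 − (−0.41) = +0.28 V with n = 2.
Since E = E° − (0.0592/n)·log Q, log Q = n(E° − E)/0.0592 = −0.270.
For Pb²⁺(aq) + Cd(s) → Pb(s) + Cd²⁺(aq), the reaction quotient is Q = [Cd²⁺(aq)] / [Pb²⁺(aq)].
Substituting the known concentrations and solving, log [Cd²⁺(aq)] = −0.133 and [Cd²⁺(aq)] = 0.74 M.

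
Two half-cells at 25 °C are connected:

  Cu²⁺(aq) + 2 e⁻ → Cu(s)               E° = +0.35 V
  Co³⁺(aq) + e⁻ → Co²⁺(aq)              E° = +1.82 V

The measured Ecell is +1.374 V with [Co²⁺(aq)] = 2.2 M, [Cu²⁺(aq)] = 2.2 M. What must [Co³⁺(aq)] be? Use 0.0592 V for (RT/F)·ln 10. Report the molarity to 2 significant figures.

Co³⁺/Co²⁺ is the cathode (higher E°); E°cell = +1.82 − (+0.35) = +1.47 V with n = 2.
From the Nernst equation, log Q = n(E° − E)/0.0592 = 2·(+1.47 − (+1.374))/0.0592 = 3.243.
The balanced reaction is 2 Co³⁺(aq) + Cu(s) → 2 Co²⁺(aq) + Cu²⁺(aq), so Q = ([Co²⁺(aq)]^2·[Cu²⁺(aq)]) / [Co³⁺(aq)]^2.
Solving for the unknown gives log [Co³⁺(aq)] = −1.108, so [Co³⁺(aq)] ≈ 0.078 M.

0.078 M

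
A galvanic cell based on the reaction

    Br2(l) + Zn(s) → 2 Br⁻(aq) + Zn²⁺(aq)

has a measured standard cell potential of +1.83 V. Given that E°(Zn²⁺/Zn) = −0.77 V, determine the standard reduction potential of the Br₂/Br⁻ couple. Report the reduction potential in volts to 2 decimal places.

In the reaction as written the Br₂/Br⁻ couple is reduced (cathode) and Zn²⁺/Zn is oxidized (anode), so E°cell = E°(Br₂/Br⁻) − E°(Zn²⁺/Zn).
E°(Br₂/Br⁻) = E°cell + E°(anode) = +1.83 + (−0.77) = +1.06 V.

+1.06 V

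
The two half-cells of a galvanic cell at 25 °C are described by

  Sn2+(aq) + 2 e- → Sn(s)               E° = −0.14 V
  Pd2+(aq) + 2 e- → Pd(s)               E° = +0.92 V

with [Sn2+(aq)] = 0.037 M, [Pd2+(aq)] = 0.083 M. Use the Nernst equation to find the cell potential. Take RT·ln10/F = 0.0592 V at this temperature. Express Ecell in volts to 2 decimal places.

+1.07 V

Pd²⁺/Pd is reduced (cathode, E° = +0.92 V) and Sn²⁺/Sn is oxidized (anode).
The standard potential is +0.92 − (−0.14) = +1.06 V and the balanced reaction transfers n = 2 electrons.
For the overall reaction Pd2+(aq) + Sn(s) → Pd(s) + Sn2+(aq), Q = [Sn2+(aq)] / [Pd2+(aq)] = 0.446, giving log Q = −0.351.
E = E° − (0.0592/n)·log Q = +1.06 − (0.0592/2)(−0.351) = +1.07 V.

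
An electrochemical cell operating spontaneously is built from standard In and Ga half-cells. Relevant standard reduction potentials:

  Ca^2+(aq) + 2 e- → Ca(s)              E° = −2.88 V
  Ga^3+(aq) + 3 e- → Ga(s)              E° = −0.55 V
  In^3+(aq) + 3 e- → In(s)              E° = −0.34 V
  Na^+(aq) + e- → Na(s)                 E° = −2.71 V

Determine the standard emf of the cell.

+0.21 V

The In³⁺/In couple has the higher E°, so In ion is reduced (cathode) and Ga is oxidized (anode).
E°cell = E°(cathode) − E°(anode) = −0.34 − (−0.55) = +0.21 V.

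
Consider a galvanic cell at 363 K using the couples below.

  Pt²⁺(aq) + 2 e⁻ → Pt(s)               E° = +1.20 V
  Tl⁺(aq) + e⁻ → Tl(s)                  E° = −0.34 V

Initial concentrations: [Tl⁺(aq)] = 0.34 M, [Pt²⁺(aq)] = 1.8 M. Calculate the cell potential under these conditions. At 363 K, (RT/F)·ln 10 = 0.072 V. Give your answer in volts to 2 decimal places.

Pt²⁺/Pt is reduced (cathode, E° = +1.20 V) and Tl⁺/Tl is oxidized (anode).
The standard potential is +1.20 − (−0.34) = +1.54 V and the balanced reaction transfers n = 2 electrons.
For the overall reaction Pt²⁺(aq) + 2 Tl(s) → Pt(s) + 2 Tl⁺(aq), Q = [Tl⁺(aq)]^2 / [Pt²⁺(aq)] = 0.0642, giving log Q = −1.192.
Applying E = E° − (RT ln10/nF)·log Q gives +1.54 − (0.072/2)(−1.192) = +1.58 V.

+1.58 V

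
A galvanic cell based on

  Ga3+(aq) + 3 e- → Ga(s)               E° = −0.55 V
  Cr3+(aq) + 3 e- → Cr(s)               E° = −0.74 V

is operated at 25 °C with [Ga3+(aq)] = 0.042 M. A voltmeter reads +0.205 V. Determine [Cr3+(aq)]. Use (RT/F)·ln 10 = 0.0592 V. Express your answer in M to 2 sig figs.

0.0073 M

The Ga³⁺/Ga couple has the larger reduction potential, so it is the cathode: E°cell = −0.55 − (−0.74) = +0.19 V and n = 3.
From the Nernst equation, log Q = n(E° − E)/0.0592 = 3·(+0.19 − (+0.205))/0.0592 = −0.760.
For Ga3+(aq) + Cr(s) → Ga(s) + Cr3+(aq), the reaction quotient is Q = [Cr3+(aq)] / [Ga3+(aq)].
Solving for the unknown gives log [Cr3+(aq)] = −2.137, so [Cr3+(aq)] ≈ 0.0073 M.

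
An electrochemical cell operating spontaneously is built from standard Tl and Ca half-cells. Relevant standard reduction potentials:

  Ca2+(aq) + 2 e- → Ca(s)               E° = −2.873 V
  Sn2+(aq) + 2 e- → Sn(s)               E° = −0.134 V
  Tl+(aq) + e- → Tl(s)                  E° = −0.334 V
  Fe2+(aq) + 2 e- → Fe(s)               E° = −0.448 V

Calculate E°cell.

+2.539 V

The Tl⁺/Tl couple has the higher E°, so Tl ion is reduced (cathode) and Ca is oxidized (anode).
E°cell = E°(cathode) − E°(anode) = −0.334 − (−2.873) = +2.539 V.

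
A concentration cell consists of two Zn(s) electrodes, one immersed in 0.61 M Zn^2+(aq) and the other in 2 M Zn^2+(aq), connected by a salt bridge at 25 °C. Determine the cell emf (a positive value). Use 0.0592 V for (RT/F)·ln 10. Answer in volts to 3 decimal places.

0.015 V

For a concentration cell E°cell = 0, since both electrodes use the same couple.
The compartment with the higher Zn^2+(aq) concentration (2 M) acts as the cathode; ions are reduced there and produced at the dilute (0.61 M) anode.
With n = 2, Ecell = −(0.0592/2)·log([dilute]/[conc]) = −(0.0592/2)·log(0.61/2) = +0.015 V.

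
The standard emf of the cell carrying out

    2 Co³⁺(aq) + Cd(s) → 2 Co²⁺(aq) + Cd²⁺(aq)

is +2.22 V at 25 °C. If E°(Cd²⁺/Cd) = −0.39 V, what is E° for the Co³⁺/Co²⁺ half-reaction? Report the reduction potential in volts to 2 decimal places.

+1.83 V

In the reaction as written the Co³⁺/Co²⁺ couple is reduced (cathode) and Cd²⁺/Cd is oxidized (anode), so E°cell = E°(Co³⁺/Co²⁺) − E°(Cd²⁺/Cd).
E°(Co³⁺/Co²⁺) = E°cell + E°(anode) = +2.22 + (−0.39) = +1.83 V.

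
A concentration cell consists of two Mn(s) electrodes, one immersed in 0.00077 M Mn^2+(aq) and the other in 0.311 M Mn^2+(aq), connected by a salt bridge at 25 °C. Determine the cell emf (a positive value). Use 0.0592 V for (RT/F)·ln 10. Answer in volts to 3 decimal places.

0.077 V

For a concentration cell E°cell = 0, since both electrodes use the same couple.
The compartment with the higher Mn^2+(aq) concentration (0.311 M) acts as the cathode; ions are reduced there and produced at the dilute (0.00077 M) anode.
With n = 2, Ecell = −(0.0592/2)·log([dilute]/[conc]) = −(0.0592/2)·log(0.00077/0.311) = +0.077 V.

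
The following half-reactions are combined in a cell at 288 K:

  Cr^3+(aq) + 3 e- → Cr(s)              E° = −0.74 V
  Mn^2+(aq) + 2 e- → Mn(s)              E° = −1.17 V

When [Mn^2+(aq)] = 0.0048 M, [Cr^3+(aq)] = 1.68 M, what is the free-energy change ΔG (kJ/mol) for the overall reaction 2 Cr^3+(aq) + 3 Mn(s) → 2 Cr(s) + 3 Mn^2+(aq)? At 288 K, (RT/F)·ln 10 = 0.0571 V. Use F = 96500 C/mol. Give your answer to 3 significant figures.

With Cr³⁺/Cr reduced at the cathode, E°cell = −0.74 − (−1.17) = +0.43 V and n = 6.
Here Q = [Mn^2+(aq)]^3 / [Cr^3+(aq)]^2 = 3.92×10^−8 (log Q = −7.407), giving E = +0.43 − (0.0571/6)·(−7.407) = +0.5005 V.
ΔG = −nFE = −(6)(96500)(+0.5005) J/mol = −290 kJ/mol.

−290 kJ/mol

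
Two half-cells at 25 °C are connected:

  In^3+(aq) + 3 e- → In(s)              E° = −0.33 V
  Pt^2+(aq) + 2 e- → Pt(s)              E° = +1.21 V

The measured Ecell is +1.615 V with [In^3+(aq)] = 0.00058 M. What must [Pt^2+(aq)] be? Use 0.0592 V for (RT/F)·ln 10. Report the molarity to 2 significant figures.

2.4 M

Pt²⁺/Pt is the cathode (higher E°); E°cell = +1.21 − (−0.33) = +1.54 V with n = 6.
Rearranging E = E° − (0.0592/n)·log Q gives log Q = 6(+1.54 − (+1.615))/0.0592 = −7.601.
The balanced reaction is 3 Pt^2+(aq) + 2 In(s) → 3 Pt(s) + 2 In^3+(aq), so Q = [In^3+(aq)]^2 / [Pt^2+(aq)]^3.
Isolating [Pt^2+(aq)] in Q = 10^{−7.601} yields log [Pt^2+(aq)] = 0.376, i.e. 2.4 M.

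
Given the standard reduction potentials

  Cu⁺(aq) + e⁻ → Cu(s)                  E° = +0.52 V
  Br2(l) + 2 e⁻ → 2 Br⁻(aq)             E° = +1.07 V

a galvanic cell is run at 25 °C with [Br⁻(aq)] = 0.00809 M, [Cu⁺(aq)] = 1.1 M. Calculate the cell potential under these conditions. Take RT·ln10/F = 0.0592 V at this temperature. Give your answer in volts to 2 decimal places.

+0.67 V

Br₂/Br⁻ is reduced (cathode, E° = +1.07 V) and Cu⁺/Cu is oxidized (anode).
E°cell = +1.07 − (+0.52) = +0.55 V, with n = 2 electrons transferred.
Balancing gives Br2(l) + 2 Cu(s) → 2 Br⁻(aq) + 2 Cu⁺(aq); hence Q = [Br⁻(aq)]^2·[Cu⁺(aq)]^2 = 7.92×10^−5 (log Q = −4.101).
E = E° − (0.0592/n)·log Q = +0.55 − (0.0592/2)(−4.101) = +0.67 V.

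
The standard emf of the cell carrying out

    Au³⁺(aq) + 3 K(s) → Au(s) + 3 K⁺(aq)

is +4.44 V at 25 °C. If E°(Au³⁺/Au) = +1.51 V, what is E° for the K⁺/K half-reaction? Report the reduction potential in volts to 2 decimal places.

−2.93 V

In the reaction as written the Au³⁺/Au couple is reduced (cathode) and K⁺/K is oxidized (anode), so E°cell = E°(Au³⁺/Au) − E°(K⁺/K).
E°(K⁺/K) = E°(cathode) − E°cell = +1.51 − (+4.44) = −2.93 V.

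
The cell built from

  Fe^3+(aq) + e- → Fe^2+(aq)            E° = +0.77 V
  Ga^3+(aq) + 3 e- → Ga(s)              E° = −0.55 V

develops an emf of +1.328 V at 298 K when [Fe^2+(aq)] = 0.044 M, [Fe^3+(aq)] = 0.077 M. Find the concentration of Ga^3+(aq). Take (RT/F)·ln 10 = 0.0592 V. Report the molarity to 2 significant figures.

2.1 M

The Fe³⁺/Fe²⁺ couple has the larger reduction potential, so it is the cathode: E°cell = +0.77 − (−0.55) = +1.32 V and n = 3.
From the Nernst equation, log Q = n(E° − E)/0.0592 = 3·(+1.32 − (+1.328))/0.0592 = −0.405.
Balancing electrons gives 3 Fe^3+(aq) + Ga(s) → 3 Fe^2+(aq) + Ga^3+(aq); thus Q = ([Fe^2+(aq)]^3·[Ga^3+(aq)]) / [Fe^3+(aq)]^3.
Isolating [Ga^3+(aq)] in Q = 10^{−0.405} yields log [Ga^3+(aq)] = 0.324, i.e. 2.1 M.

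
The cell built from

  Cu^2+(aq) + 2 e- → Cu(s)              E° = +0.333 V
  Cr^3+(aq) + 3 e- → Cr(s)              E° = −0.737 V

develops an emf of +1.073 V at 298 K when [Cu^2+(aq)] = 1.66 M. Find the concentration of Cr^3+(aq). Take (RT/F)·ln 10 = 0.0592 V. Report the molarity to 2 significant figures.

1.5 M

The Cu²⁺/Cu couple has the larger reduction potential, so it is the cathode: E°cell = +0.333 − (−0.737) = +1.070 V and n = 6.
Since E = E° − (0.0592/n)·log Q, log Q = n(E° − E)/0.0592 = −0.304.
The balanced reaction is 3 Cu^2+(aq) + 2 Cr(s) → 3 Cu(s) + 2 Cr^3+(aq), so Q = [Cr^3+(aq)]^2 / [Cu^2+(aq)]^3.
Solving for the unknown gives log [Cr^3+(aq)] = 0.178, so [Cr^3+(aq)] ≈ 1.5 M.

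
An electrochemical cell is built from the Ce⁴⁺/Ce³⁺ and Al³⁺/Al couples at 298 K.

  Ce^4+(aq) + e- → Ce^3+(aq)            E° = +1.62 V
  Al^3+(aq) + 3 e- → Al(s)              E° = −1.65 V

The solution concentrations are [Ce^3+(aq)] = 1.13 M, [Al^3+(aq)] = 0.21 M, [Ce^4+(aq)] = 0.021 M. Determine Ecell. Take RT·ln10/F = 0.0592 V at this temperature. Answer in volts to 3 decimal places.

+3.181 V

Since E°(Ce⁴⁺/Ce³⁺) > E°(Al³⁺/Al), Ce⁴⁺/Ce³⁺ serves as the cathode.
E°cell = E°cat − E°an = +1.62 − (−1.65) = +3.27 V; n = 3.
For the overall reaction 3 Ce^4+(aq) + Al(s) → 3 Ce^3+(aq) + Al^3+(aq), Q = ([Ce^3+(aq)]^3·[Al^3+(aq)]) / [Ce^4+(aq)]^3 = 3.27×10^4, giving log Q = 4.515.
E = E° − (0.0592/n)·log Q = +3.27 − (0.0592/3)(4.515) = +3.181 V.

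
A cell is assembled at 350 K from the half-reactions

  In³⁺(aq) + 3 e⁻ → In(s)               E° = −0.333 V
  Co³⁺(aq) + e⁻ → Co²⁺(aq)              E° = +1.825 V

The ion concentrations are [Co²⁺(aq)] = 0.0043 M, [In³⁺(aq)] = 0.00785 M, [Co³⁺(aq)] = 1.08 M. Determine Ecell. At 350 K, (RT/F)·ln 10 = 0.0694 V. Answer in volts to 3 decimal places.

+2.373 V

Co³⁺/Co²⁺ is reduced (cathode, E° = +1.825 V) and In³⁺/In is oxidized (anode).
E°cell = +1.825 − (−0.333) = +2.158 V, with n = 3 electrons transferred.
Balancing gives 3 Co³⁺(aq) + In(s) → 3 Co²⁺(aq) + In³⁺(aq); hence Q = ([Co²⁺(aq)]^3·[In³⁺(aq)]) / [Co³⁺(aq)]^3 = 4.95×10^−10 (log Q = −9.305).
E = E° − (0.0694/n)·log Q = +2.158 − (0.0694/3)(−9.305) = +2.373 V.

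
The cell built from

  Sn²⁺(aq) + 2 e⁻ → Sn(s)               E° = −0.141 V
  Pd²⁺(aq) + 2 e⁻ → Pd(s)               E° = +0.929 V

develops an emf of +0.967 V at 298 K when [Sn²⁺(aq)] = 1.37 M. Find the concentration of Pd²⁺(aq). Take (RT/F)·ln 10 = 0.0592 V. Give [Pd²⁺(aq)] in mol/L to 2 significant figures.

With Pd²⁺/Pd at the cathode and Sn²⁺/Sn at the anode, E°cell = +0.929 − (−0.141) = +1.070 V (n = 2).
Since E = E° − (0.0592/n)·log Q, log Q = n(E° − E)/0.0592 = 3.480.
For Pd²⁺(aq) + Sn(s) → Pd(s) + Sn²⁺(aq), the reaction quotient is Q = [Sn²⁺(aq)] / [Pd²⁺(aq)].
Substituting the known concentrations and solving, log [Pd²⁺(aq)] = −3.343 and [Pd²⁺(aq)] = 0.00045 M.

0.00045 M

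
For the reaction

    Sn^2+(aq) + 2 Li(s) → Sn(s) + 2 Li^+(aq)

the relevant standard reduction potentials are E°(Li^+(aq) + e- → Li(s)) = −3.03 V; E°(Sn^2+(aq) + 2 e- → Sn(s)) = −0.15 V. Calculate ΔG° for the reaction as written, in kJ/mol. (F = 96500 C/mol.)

In the reaction as written Sn^2+(aq) is reduced, so the Sn²⁺/Sn couple is the cathode and Li⁺/Li is the anode.
E°cell = −0.15 − (−3.03) = +2.88 V; balancing electrons gives n = 2.
ΔG° = −nFE°cell = −(2)(96500)(+2.88) J/mol = −556 kJ/mol.

−556 kJ/mol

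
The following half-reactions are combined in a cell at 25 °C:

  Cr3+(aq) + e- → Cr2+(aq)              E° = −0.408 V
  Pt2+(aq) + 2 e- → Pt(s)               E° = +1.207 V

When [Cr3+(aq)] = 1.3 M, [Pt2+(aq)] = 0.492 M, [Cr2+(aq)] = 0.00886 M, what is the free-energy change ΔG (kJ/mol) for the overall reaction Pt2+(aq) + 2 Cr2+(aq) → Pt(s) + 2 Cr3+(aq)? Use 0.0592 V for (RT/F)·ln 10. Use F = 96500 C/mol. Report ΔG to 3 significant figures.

With Pt²⁺/Pt reduced at the cathode, E°cell = +1.207 − (−0.408) = +1.615 V and n = 2.
Q = [Cr3+(aq)]^2 / ([Pt2+(aq)]·[Cr2+(aq)]^2) = 4.38×10^4, so log Q = 4.641 and E = +1.615 − (0.0592/2)(4.641) = +1.4776 V.
ΔG = −nFE = −(2)(96500)(+1.4776) J/mol = −285 kJ/mol.

−285 kJ/mol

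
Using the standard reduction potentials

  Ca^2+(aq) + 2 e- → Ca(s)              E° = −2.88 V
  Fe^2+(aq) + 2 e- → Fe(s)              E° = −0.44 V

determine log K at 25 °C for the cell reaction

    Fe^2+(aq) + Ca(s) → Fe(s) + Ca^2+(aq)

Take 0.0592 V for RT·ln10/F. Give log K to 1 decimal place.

log K = 82.4

The Fe²⁺/Fe couple is reduced (cathode); E°cell = −0.44 − (−2.88) = +2.44 V with n = 2.
At equilibrium E = 0, so log K = nE°cell / 0.0592 = (2)(+2.44) / 0.0592 = 82.4.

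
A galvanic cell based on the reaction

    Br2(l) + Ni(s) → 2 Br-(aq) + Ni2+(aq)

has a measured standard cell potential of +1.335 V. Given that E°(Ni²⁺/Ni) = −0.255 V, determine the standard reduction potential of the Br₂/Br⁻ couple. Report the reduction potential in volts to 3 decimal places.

+1.080 V

In the reaction as written the Br₂/Br⁻ couple is reduced (cathode) and Ni²⁺/Ni is oxidized (anode), so E°cell = E°(Br₂/Br⁻) − E°(Ni²⁺/Ni).
E°(Br₂/Br⁻) = E°cell + E°(anode) = +1.335 + (−0.255) = +1.080 V.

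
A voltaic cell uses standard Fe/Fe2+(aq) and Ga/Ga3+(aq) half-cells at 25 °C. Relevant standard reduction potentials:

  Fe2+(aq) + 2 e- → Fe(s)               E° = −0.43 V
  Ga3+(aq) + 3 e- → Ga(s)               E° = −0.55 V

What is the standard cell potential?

+0.12 V

Of the two couples in this cell, the one with the more positive reduction potential is reduced at the cathode: here that is Fe²⁺/Fe (−0.43 V); Ga³⁺/Ga (−0.55 V) is the anode.
E°cell = E°(cathode) − E°(anode) = −0.43 − (−0.55) = +0.12 V.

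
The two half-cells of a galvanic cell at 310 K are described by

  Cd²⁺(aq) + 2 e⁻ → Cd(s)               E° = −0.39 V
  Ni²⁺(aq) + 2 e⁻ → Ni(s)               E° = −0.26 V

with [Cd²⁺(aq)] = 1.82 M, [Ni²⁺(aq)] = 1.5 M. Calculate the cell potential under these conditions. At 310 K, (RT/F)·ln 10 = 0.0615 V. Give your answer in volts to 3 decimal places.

+0.127 V

Ni²⁺/Ni is reduced (cathode, E° = −0.26 V) and Cd²⁺/Cd is oxidized (anode).
E°cell = −0.26 − (−0.39) = +0.13 V, with n = 2 electrons transferred.
For the overall reaction Ni²⁺(aq) + Cd(s) → Ni(s) + Cd²⁺(aq), Q = [Cd²⁺(aq)] / [Ni²⁺(aq)] = 1.21, giving log Q = 0.084.
By the Nernst equation, E = +0.13 − (0.0615/2)·(0.084) = +0.127 V.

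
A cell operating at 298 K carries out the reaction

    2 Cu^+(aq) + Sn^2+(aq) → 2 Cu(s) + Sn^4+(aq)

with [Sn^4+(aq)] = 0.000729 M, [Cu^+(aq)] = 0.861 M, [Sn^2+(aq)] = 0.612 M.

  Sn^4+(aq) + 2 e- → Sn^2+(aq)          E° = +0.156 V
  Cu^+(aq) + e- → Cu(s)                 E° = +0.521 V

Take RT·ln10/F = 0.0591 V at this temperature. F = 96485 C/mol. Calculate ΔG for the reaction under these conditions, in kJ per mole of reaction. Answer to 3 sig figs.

E°cell = +0.521 − (+0.156) = +0.365 V; the balanced reaction transfers n = 2 electrons.
Here Q = [Sn^4+(aq)] / ([Cu^+(aq)]^2·[Sn^2+(aq)]) = 0.00161 (log Q = −2.794), giving E = +0.365 − (0.0591/2)·(−2.794) = +0.4476 V.
Finally ΔG = −nFE = −(2)(96485 C/mol)(+0.4476 V) = −86.4 kJ/mol.

−86.4 kJ/mol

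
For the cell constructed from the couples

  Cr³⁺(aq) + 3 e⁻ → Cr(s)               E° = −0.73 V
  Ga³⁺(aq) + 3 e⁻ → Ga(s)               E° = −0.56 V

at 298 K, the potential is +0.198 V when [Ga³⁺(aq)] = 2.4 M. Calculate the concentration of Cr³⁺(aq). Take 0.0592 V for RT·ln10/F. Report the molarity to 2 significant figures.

With Ga³⁺/Ga at the cathode and Cr³⁺/Cr at the anode, E°cell = −0.56 − (−0.73) = +0.17 V (n = 3).
Since E = E° − (0.0592/n)·log Q, log Q = n(E° − E)/0.0592 = −1.419.
For Ga³⁺(aq) + Cr(s) → Ga(s) + Cr³⁺(aq), the reaction quotient is Q = [Cr³⁺(aq)] / [Ga³⁺(aq)].
Isolating [Cr³⁺(aq)] in Q = 10^{−1.419} yields log [Cr³⁺(aq)] = −1.039, i.e. 0.091 M.

0.091 M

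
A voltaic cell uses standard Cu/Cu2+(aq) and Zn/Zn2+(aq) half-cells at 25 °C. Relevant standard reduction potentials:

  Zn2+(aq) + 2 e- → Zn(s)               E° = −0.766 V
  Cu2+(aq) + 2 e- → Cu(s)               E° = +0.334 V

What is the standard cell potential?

The Cu²⁺/Cu couple has the higher E°, so Cu ion is reduced (cathode) and Zn is oxidized (anode).
E°cell = E°(cathode) − E°(anode) = +0.334 − (−0.766) = +1.100 V.

+1.100 V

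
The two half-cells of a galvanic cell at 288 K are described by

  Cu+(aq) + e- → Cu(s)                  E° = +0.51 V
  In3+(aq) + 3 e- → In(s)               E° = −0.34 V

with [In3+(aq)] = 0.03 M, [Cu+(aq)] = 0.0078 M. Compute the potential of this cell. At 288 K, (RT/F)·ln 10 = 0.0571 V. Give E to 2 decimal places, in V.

+0.76 V

The Cu⁺/Cu couple has the more positive E°, so it is the cathode; In³⁺/In is the anode.
E°cell = E°cat − E°an = +0.51 − (−0.34) = +0.85 V; n = 3.
Balancing gives 3 Cu+(aq) + In(s) → 3 Cu(s) + In3+(aq); hence Q = [In3+(aq)] / [Cu+(aq)]^3 = 6.32×10^4 (log Q = 4.801).
E = E° − (0.0571/n)·log Q = +0.85 − (0.0571/3)(4.801) = +0.76 V.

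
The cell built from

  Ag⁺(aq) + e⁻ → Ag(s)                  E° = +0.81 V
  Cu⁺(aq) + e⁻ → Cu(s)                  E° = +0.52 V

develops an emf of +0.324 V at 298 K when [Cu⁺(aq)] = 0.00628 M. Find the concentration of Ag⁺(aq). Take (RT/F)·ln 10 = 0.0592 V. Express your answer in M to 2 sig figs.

0.024 M

Ag⁺/Ag is the cathode (higher E°); E°cell = +0.81 − (+0.52) = +0.29 V with n = 1.
Since E = E° − (0.0592/n)·log Q, log Q = n(E° − E)/0.0592 = −0.574.
Balancing electrons gives Ag⁺(aq) + Cu(s) → Ag(s) + Cu⁺(aq); thus Q = [Cu⁺(aq)] / [Ag⁺(aq)].
Substituting the known concentrations and solving, log [Ag⁺(aq)] = −1.628 and [Ag⁺(aq)] = 0.024 M.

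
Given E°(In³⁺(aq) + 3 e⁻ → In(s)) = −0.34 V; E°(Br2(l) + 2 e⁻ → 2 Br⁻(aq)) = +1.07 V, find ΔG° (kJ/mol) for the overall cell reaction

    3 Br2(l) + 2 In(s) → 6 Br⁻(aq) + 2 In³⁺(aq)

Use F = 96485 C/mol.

−816 kJ/mol

In the reaction as written Br2(l) is reduced, so the Br₂/Br⁻ couple is the cathode and In³⁺/In is the anode.
E°cell = +1.07 − (−0.34) = +1.41 V; balancing electrons gives n = 6.
ΔG° = −nFE°cell = −(6)(96485)(+1.41) J/mol = −816 kJ/mol.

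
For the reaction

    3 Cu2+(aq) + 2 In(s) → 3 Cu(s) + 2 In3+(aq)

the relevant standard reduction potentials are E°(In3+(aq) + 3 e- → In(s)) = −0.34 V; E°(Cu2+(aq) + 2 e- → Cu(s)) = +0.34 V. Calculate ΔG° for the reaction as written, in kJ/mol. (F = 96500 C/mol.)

−394 kJ/mol

In the reaction as written Cu2+(aq) is reduced, so the Cu²⁺/Cu couple is the cathode and In³⁺/In is the anode.
E°cell = +0.34 − (−0.34) = +0.68 V; balancing electrons gives n = 6.
ΔG° = −nFE°cell = −(6)(96500)(+0.68) J/mol = −394 kJ/mol.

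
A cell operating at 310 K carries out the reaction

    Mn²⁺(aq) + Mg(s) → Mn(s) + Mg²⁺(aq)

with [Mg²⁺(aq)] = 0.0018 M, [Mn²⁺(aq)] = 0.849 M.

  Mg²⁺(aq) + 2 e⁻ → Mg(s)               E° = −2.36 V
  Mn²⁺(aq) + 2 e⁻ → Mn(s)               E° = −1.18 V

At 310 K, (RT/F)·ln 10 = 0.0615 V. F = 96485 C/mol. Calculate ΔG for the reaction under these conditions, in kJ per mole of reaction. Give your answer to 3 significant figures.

With Mn²⁺/Mn reduced at the cathode, E°cell = −1.18 − (−2.36) = +1.18 V and n = 2.
Q = [Mg²⁺(aq)] / [Mn²⁺(aq)] = 0.00212, so log Q = −2.674 and E = +1.18 − (0.0615/2)(−2.674) = +1.2622 V.
Finally ΔG = −nFE = −(2)(96485 C/mol)(+1.2622 V) = −244 kJ/mol.

−244 kJ/mol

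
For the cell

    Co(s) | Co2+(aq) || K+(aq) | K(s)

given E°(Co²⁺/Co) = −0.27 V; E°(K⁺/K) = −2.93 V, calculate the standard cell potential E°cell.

−2.66 V

By convention the left-hand electrode in cell notation is the anode (oxidation) and the right-hand electrode is the cathode (reduction).
E°cell = E°(right) − E°(left) = −2.93 − (−0.27) = −2.66 V.
The negative sign shows that, as written, the cell would require an external voltage to drive the reaction.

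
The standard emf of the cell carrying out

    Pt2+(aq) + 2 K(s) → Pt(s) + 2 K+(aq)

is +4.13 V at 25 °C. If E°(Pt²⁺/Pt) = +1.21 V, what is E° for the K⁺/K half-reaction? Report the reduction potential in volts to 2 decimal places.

In the reaction as written the Pt²⁺/Pt couple is reduced (cathode) and K⁺/K is oxidized (anode), so E°cell = E°(Pt²⁺/Pt) − E°(K⁺/K).
E°(K⁺/K) = E°(cathode) − E°cell = +1.21 − (+4.13) = −2.92 V.

−2.92 V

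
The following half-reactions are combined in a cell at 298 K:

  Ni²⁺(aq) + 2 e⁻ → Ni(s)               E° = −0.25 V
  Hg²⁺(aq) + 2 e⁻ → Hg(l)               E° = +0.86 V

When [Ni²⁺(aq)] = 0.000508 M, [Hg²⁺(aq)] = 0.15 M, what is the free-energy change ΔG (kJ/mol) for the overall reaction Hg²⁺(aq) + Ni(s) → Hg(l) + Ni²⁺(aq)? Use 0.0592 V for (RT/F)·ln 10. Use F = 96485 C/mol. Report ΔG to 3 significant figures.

E°cell = +0.86 − (−0.25) = +1.11 V; the balanced reaction transfers n = 2 electrons.
The reaction quotient is [Ni²⁺(aq)] / [Hg²⁺(aq)] = 0.00339; by Nernst, E = +1.11 − (0.0592/2)(−2.470) = +1.1831 V.
Then ΔG = −nFE = −2 × 96485 × +1.1831 J/mol = −228 kJ/mol.

−228 kJ/mol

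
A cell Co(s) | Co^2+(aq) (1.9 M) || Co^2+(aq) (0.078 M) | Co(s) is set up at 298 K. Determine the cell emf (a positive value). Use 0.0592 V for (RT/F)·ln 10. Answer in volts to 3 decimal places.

For a concentration cell E°cell = 0, since both electrodes use the same couple.
The compartment with the higher Co^2+(aq) concentration (1.9 M) acts as the cathode; ions are reduced there and produced at the dilute (0.078 M) anode.
With n = 2, Ecell = −(0.0592/2)·log([dilute]/[conc]) = −(0.0592/2)·log(0.078/1.9) = +0.041 V.

0.041 V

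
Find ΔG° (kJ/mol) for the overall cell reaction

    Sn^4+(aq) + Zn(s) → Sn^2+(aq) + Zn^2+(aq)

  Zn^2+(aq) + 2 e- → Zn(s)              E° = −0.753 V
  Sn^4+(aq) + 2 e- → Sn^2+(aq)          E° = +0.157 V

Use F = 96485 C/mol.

In the reaction as written Sn^4+(aq) is reduced, so the Sn⁴⁺/Sn²⁺ couple is the cathode and Zn²⁺/Zn is the anode.
E°cell = +0.157 − (−0.753) = +0.910 V; balancing electrons gives n = 2.
ΔG° = −nFE°cell = −(2)(96485)(+0.910) J/mol = −176 kJ/mol.

−176 kJ/mol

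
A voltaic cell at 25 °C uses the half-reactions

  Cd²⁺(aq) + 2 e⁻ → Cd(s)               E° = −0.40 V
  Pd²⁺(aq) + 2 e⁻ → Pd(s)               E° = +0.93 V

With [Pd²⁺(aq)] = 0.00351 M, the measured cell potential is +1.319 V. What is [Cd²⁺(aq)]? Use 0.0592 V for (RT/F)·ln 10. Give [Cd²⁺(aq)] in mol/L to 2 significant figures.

0.0083 M

With Pd²⁺/Pd at the cathode and Cd²⁺/Cd at the anode, E°cell = +0.93 − (−0.40) = +1.33 V (n = 2).
From the Nernst equation, log Q = n(E° − E)/0.0592 = 2·(+1.33 − (+1.319))/0.0592 = 0.372.
Balancing electrons gives Pd²⁺(aq) + Cd(s) → Pd(s) + Cd²⁺(aq); thus Q = [Cd²⁺(aq)] / [Pd²⁺(aq)].
Substituting the known concentrations and solving, log [Cd²⁺(aq)] = −2.083 and [Cd²⁺(aq)] = 0.0083 M.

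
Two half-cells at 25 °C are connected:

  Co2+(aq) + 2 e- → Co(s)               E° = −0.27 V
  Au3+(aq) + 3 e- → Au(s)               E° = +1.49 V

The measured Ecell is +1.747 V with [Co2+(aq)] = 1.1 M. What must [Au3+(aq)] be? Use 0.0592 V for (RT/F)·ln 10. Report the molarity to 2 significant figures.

0.25 M

The Au³⁺/Au couple has the larger reduction potential, so it is the cathode: E°cell = +1.49 − (−0.27) = +1.76 V and n = 6.
Rearranging E = E° − (0.0592/n)·log Q gives log Q = 6(+1.76 − (+1.747))/0.0592 = 1.318.
Balancing electrons gives 2 Au3+(aq) + 3 Co(s) → 2 Au(s) + 3 Co2+(aq); thus Q = [Co2+(aq)]^3 / [Au3+(aq)]^2.
Solving for the unknown gives log [Au3+(aq)] = −0.597, so [Au3+(aq)] ≈ 0.25 M.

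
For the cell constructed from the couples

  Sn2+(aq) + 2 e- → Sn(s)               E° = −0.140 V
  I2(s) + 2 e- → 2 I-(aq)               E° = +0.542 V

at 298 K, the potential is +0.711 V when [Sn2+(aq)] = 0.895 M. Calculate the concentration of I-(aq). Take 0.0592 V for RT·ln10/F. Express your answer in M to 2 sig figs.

0.34 M

I₂/I⁻ is the cathode (higher E°); E°cell = +0.542 − (−0.140) = +0.682 V with n = 2.
From the Nernst equation, log Q = n(E° − E)/0.0592 = 2·(+0.682 − (+0.711))/0.0592 = −0.980.
The balanced reaction is I2(s) + Sn(s) → 2 I-(aq) + Sn2+(aq), so Q = [I-(aq)]^2·[Sn2+(aq)].
Solving for the unknown gives log [I-(aq)] = −0.466, so [I-(aq)] ≈ 0.34 M.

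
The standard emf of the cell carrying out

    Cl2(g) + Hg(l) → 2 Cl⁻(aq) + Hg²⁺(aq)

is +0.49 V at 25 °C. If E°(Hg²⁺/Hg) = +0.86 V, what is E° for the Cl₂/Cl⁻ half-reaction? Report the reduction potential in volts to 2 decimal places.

+1.35 V

In the reaction as written the Cl₂/Cl⁻ couple is reduced (cathode) and Hg²⁺/Hg is oxidized (anode), so E°cell = E°(Cl₂/Cl⁻) − E°(Hg²⁺/Hg).
E°(Cl₂/Cl⁻) = E°cell + E°(anode) = +0.49 + (+0.86) = +1.35 V.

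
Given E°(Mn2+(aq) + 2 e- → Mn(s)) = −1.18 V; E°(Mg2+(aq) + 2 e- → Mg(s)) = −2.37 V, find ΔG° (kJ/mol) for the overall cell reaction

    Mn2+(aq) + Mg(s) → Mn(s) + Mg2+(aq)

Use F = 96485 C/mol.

−230 kJ/mol

In the reaction as written Mn2+(aq) is reduced, so the Mn²⁺/Mn couple is the cathode and Mg²⁺/Mg is the anode.
E°cell = −1.18 − (−2.37) = +1.19 V; balancing electrons gives n = 2.
ΔG° = −nFE°cell = −(2)(96485)(+1.19) J/mol = −230 kJ/mol.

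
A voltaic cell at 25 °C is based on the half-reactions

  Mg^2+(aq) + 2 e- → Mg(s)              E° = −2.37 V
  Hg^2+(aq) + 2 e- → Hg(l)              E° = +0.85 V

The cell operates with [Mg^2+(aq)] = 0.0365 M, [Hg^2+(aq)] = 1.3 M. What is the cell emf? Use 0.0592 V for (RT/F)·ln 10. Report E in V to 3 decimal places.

The Hg²⁺/Hg couple has the more positive E°, so it is the cathode; Mg²⁺/Mg is the anode.
The standard potential is +0.85 − (−2.37) = +3.22 V and the balanced reaction transfers n = 2 electrons.
Balancing gives Hg^2+(aq) + Mg(s) → Hg(l) + Mg^2+(aq); hence Q = [Mg^2+(aq)] / [Hg^2+(aq)] = 0.0281 (log Q = −1.552).
E = E° − (0.0592/n)·log Q = +3.22 − (0.0592/2)(−1.552) = +3.266 V.

+3.266 V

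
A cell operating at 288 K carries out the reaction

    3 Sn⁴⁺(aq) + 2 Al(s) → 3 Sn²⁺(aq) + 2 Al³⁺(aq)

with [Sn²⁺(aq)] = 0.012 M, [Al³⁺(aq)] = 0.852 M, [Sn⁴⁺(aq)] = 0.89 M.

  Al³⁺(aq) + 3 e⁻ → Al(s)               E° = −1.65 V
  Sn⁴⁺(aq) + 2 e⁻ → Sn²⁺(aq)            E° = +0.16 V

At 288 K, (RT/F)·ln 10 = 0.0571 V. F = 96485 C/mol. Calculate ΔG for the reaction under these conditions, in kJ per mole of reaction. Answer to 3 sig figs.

−1080 kJ/mol

E°cell = +0.16 − (−1.65) = +1.81 V; the balanced reaction transfers n = 6 electrons.
Here Q = ([Sn²⁺(aq)]^3·[Al³⁺(aq)]^2) / [Sn⁴⁺(aq)]^3 = 1.78×10^−6 (log Q = −5.750), giving E = +1.81 − (0.0571/6)·(−5.750) = +1.8647 V.
Then ΔG = −nFE = −6 × 96485 × +1.8647 J/mol = −1080 kJ/mol.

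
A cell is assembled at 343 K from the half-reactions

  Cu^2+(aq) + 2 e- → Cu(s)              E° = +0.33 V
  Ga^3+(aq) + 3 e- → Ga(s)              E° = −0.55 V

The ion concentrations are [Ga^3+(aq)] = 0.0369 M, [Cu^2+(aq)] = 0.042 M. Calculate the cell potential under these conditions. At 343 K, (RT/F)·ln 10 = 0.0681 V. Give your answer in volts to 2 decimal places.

The Cu²⁺/Cu couple has the more positive E°, so it is the cathode; Ga³⁺/Ga is the anode.
E°cell = +0.33 − (−0.55) = +0.88 V, with n = 6 electrons transferred.
The balanced reaction is 3 Cu^2+(aq) + 2 Ga(s) → 3 Cu(s) + 2 Ga^3+(aq), so Q = [Ga^3+(aq)]^2 / [Cu^2+(aq)]^3 = 18.4 and log Q = 1.264.
E = E° − (0.0681/n)·log Q = +0.88 − (0.0681/6)(1.264) = +0.87 V.

+0.87 V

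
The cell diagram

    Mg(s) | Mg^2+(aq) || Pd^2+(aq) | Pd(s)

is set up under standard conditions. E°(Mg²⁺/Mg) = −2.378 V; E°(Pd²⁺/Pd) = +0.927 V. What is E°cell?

+3.305 V

By convention the left-hand electrode in cell notation is the anode (oxidation) and the right-hand electrode is the cathode (reduction).
E°cell = E°(right) − E°(left) = +0.927 − (−2.378) = +3.305 V.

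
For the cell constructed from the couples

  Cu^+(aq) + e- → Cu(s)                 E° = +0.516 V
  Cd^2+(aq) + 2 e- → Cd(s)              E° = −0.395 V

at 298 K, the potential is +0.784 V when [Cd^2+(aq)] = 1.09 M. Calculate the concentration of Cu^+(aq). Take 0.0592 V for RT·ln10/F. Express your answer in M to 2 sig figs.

Cu⁺/Cu is the cathode (higher E°); E°cell = +0.516 − (−0.395) = +0.911 V with n = 2.
Rearranging E = E° − (0.0592/n)·log Q gives log Q = 2(+0.911 − (+0.784))/0.0592 = 4.291.
The balanced reaction is 2 Cu^+(aq) + Cd(s) → 2 Cu(s) + Cd^2+(aq), so Q = [Cd^2+(aq)] / [Cu^+(aq)]^2.
Solving for the unknown gives log [Cu^+(aq)] = −2.127, so [Cu^+(aq)] ≈ 0.0075 M.

0.0075 M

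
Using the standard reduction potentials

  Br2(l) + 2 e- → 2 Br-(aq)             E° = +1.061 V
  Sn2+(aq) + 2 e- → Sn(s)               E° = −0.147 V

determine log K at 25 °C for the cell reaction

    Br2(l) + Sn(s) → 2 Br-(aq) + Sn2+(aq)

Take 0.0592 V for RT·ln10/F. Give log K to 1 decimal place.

The Br₂/Br⁻ couple is reduced (cathode); E°cell = +1.061 − (−0.147) = +1.208 V with n = 2.
At equilibrium E = 0, so log K = nE°cell / 0.0592 = (2)(+1.208) / 0.0592 = 40.8.

log K = 40.8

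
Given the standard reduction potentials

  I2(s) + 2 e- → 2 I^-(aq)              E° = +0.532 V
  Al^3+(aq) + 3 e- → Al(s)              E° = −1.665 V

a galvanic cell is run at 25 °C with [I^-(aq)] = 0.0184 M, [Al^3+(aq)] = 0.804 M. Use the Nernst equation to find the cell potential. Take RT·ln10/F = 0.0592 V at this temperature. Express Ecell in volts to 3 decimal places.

+2.302 V

The I₂/I⁻ couple has the more positive E°, so it is the cathode; Al³⁺/Al is the anode.
E°cell = +0.532 − (−1.665) = +2.197 V, with n = 6 electrons transferred.
For the overall reaction 3 I2(s) + 2 Al(s) → 6 I^-(aq) + 2 Al^3+(aq), Q = [I^-(aq)]^6·[Al^3+(aq)]^2 = 2.51×10^−11, giving log Q = −10.601.
Applying E = E° − (RT ln10/nF)·log Q gives +2.197 − (0.0592/6)(−10.601) = +2.302 V.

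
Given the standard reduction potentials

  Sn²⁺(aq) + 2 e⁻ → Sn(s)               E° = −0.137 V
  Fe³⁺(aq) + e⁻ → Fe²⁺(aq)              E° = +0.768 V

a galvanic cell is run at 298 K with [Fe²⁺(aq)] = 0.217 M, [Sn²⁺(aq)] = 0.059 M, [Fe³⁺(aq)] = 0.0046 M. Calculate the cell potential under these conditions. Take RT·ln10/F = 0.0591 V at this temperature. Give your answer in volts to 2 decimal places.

Fe³⁺/Fe²⁺ is reduced (cathode, E° = +0.768 V) and Sn²⁺/Sn is oxidized (anode).
E°cell = E°cat − E°an = +0.768 − (−0.137) = +0.905 V; n = 2.
The balanced reaction is 2 Fe³⁺(aq) + Sn(s) → 2 Fe²⁺(aq) + Sn²⁺(aq), so Q = ([Fe²⁺(aq)]^2·[Sn²⁺(aq)]) / [Fe³⁺(aq)]^2 = 131 and log Q = 2.118.
By the Nernst equation, E = +0.905 − (0.0591/2)·(2.118) = +0.84 V.

+0.84 V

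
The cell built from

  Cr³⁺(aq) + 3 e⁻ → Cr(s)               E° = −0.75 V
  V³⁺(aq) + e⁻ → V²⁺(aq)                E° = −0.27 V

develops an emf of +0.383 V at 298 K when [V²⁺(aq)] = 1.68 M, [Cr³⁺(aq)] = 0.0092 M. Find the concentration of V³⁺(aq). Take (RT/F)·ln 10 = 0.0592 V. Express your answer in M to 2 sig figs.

0.0081 M

With V³⁺/V²⁺ at the cathode and Cr³⁺/Cr at the anode, E°cell = −0.27 − (−0.75) = +0.48 V (n = 3).
Since E = E° − (0.0592/n)·log Q, log Q = n(E° − E)/0.0592 = 4.916.
For 3 V³⁺(aq) + Cr(s) → 3 V²⁺(aq) + Cr³⁺(aq), the reaction quotient is Q = ([V²⁺(aq)]^3·[Cr³⁺(aq)]) / [V³⁺(aq)]^3.
Solving for the unknown gives log [V³⁺(aq)] = −2.092, so [V³⁺(aq)] ≈ 0.0081 M.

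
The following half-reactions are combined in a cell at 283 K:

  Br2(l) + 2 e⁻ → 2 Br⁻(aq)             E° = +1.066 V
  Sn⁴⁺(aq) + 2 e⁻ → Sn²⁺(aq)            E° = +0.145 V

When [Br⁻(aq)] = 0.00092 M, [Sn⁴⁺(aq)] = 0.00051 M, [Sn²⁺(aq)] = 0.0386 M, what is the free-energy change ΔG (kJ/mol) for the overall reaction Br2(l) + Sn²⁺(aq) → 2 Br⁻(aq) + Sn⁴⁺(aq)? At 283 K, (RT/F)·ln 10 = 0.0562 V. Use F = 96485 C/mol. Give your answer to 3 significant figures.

−221 kJ/mol

E°cell = +1.066 − (+0.145) = +0.921 V; the balanced reaction transfers n = 2 electrons.
Q = ([Br⁻(aq)]^2·[Sn⁴⁺(aq)]) / [Sn²⁺(aq)] = 1.12×10^−8, so log Q = −7.951 and E = +0.921 − (0.0562/2)(−7.951) = +1.1444 V.
Finally ΔG = −nFE = −(2)(96485 C/mol)(+1.1444 V) = −221 kJ/mol.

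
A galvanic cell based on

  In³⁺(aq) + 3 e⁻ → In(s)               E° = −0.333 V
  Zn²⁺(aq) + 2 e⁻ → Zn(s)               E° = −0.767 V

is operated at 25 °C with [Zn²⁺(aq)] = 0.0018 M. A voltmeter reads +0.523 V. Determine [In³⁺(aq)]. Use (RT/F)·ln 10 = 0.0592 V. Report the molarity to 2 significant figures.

With In³⁺/In at the cathode and Zn²⁺/Zn at the anode, E°cell = −0.333 − (−0.767) = +0.434 V (n = 6).
Since E = E° − (0.0592/n)·log Q, log Q = n(E° − E)/0.0592 = −9.020.
For 2 In³⁺(aq) + 3 Zn(s) → 2 In(s) + 3 Zn²⁺(aq), the reaction quotient is Q = [Zn²⁺(aq)]^3 / [In³⁺(aq)]^2.
Solving for the unknown gives log [In³⁺(aq)] = 0.393, so [In³⁺(aq)] ≈ 2.5 M.

2.5 M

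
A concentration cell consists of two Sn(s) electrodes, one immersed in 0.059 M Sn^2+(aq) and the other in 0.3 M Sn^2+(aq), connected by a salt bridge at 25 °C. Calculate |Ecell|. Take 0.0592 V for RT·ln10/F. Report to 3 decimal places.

0.021 V

For a concentration cell E°cell = 0, since both electrodes use the same couple.
The compartment with the higher Sn^2+(aq) concentration (0.3 M) acts as the cathode; ions are reduced there and produced at the dilute (0.059 M) anode.
With n = 2, Ecell = −(0.0592/2)·log([dilute]/[conc]) = −(0.0592/2)·log(0.059/0.3) = +0.021 V.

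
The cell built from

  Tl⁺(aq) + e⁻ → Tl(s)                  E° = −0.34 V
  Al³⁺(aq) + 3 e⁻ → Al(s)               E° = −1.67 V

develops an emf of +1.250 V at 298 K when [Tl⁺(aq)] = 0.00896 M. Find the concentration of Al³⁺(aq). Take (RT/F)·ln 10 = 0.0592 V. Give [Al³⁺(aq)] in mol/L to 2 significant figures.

The Tl⁺/Tl couple has the larger reduction potential, so it is the cathode: E°cell = −0.34 − (−1.67) = +1.33 V and n = 3.
Rearranging E = E° − (0.0592/n)·log Q gives log Q = 3(+1.33 − (+1.250))/0.0592 = 4.054.
The balanced reaction is 3 Tl⁺(aq) + Al(s) → 3 Tl(s) + Al³⁺(aq), so Q = [Al³⁺(aq)] / [Tl⁺(aq)]^3.
Isolating [Al³⁺(aq)] in Q = 10^{4.054} yields log [Al³⁺(aq)] = −2.089, i.e. 0.0081 M.

0.0081 M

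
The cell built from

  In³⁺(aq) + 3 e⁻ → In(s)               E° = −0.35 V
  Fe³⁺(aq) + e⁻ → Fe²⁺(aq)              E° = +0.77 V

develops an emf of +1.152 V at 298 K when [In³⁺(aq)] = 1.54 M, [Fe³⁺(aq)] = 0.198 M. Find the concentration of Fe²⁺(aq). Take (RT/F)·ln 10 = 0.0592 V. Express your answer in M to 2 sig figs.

With Fe³⁺/Fe²⁺ at the cathode and In³⁺/In at the anode, E°cell = +0.77 − (−0.35) = +1.12 V (n = 3).
From the Nernst equation, log Q = n(E° − E)/0.0592 = 3·(+1.12 − (+1.152))/0.0592 = −1.622.
Balancing electrons gives 3 Fe³⁺(aq) + In(s) → 3 Fe²⁺(aq) + In³⁺(aq); thus Q = ([Fe²⁺(aq)]^3·[In³⁺(aq)]) / [Fe³⁺(aq)]^3.
Isolating [Fe²⁺(aq)] in Q = 10^{−1.622} yields log [Fe²⁺(aq)] = −1.307, i.e. 0.049 M.

0.049 M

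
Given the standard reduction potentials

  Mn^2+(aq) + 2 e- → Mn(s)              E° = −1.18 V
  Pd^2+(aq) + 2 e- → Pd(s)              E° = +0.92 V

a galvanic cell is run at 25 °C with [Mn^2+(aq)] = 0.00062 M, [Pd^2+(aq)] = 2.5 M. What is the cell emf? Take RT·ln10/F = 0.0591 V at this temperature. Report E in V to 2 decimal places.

The Pd²⁺/Pd couple has the more positive E°, so it is the cathode; Mn²⁺/Mn is the anode.
E°cell = +0.92 − (−1.18) = +2.10 V, with n = 2 electrons transferred.
Balancing gives Pd^2+(aq) + Mn(s) → Pd(s) + Mn^2+(aq); hence Q = [Mn^2+(aq)] / [Pd^2+(aq)] = 0.000248 (log Q = −3.606).
E = E° − (0.0591/n)·log Q = +2.10 − (0.0591/2)(−3.606) = +2.21 V.

+2.21 V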